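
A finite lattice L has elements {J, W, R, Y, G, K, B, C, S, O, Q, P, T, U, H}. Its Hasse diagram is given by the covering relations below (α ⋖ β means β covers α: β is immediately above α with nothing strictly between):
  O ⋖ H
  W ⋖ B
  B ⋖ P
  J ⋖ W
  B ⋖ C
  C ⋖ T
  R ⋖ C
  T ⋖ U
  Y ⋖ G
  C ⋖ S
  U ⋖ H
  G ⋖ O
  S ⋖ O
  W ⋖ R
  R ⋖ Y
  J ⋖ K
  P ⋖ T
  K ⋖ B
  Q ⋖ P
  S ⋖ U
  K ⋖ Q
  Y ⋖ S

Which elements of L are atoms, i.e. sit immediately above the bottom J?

K, W

The atoms are exactly the elements that cover J: K, W.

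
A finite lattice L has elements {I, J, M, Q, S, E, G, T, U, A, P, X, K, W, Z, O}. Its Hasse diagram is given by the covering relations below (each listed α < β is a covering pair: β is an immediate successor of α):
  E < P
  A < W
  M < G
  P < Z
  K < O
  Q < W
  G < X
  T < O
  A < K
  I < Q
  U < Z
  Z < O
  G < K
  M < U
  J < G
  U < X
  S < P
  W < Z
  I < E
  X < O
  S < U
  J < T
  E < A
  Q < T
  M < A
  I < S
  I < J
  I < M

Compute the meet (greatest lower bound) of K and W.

A

Common lower bounds of {K, W}: A, E, I, M.
The greatest among these is A.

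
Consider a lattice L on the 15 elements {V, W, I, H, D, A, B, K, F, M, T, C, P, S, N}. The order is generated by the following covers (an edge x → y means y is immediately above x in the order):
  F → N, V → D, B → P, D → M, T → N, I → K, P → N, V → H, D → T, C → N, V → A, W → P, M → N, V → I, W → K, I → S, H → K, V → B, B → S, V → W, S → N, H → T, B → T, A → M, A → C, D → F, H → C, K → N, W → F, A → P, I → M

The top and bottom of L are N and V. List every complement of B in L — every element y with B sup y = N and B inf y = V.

C, F, K, M

Need y with B ∨ y = N and B ∧ y = V.
Checking each element gives: C, F, K, M.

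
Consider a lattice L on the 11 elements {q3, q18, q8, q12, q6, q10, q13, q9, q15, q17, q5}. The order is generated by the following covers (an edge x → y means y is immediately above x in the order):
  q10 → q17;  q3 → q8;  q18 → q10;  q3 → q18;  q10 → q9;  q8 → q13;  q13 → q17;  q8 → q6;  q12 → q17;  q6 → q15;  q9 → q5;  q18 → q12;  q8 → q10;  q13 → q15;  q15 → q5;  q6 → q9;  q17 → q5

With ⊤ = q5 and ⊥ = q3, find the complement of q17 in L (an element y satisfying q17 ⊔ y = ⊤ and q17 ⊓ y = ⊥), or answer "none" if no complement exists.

none

For every candidate y, either q17 ∨ y ≠ q5 or q17 ∧ y ≠ q3; no complement exists.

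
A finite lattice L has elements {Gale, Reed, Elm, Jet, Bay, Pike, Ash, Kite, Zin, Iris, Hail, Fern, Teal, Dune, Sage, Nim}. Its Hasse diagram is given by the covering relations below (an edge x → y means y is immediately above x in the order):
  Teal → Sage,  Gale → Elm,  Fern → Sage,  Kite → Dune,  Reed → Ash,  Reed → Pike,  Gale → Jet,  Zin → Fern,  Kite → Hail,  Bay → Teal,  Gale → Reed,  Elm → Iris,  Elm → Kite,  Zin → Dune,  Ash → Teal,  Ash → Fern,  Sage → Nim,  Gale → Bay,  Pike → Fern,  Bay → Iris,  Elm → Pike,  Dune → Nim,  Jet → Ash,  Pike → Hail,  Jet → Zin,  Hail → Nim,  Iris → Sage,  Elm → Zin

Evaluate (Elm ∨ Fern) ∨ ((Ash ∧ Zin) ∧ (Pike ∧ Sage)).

Elm ∨ Fern = Fern
Ash ∧ Zin = Jet
Pike ∧ Sage = Pike
Jet ∧ Pike = Gale
Fern ∨ Gale = Fern

Fern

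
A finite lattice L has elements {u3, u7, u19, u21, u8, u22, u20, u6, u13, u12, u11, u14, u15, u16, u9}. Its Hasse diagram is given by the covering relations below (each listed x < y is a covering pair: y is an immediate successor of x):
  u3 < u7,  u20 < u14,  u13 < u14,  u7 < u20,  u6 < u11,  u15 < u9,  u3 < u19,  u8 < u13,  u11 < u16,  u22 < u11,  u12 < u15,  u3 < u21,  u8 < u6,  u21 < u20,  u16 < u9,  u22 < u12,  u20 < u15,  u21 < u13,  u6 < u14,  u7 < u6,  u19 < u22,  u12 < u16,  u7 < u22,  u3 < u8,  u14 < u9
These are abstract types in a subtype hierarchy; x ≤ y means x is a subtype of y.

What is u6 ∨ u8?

Common upper bounds of {u6, u8}: u11, u14, u16, u6, u9.
The least among these is u6.

u6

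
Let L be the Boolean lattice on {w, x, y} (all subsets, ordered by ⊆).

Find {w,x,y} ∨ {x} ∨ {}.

Under ⊆, join is union: {w,x,y} ∪ {x} ∪ {} = {w,x,y}.

{w,x,y}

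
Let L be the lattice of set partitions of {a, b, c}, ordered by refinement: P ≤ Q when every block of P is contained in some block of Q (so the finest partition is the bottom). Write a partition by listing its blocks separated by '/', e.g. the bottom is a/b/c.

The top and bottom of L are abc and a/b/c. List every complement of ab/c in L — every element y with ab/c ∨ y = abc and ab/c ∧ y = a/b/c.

a/bc, ac/b

Need y with ab/c ∨ y = abc and ab/c ∧ y = a/b/c.
Checking each element gives: a/bc, ac/b.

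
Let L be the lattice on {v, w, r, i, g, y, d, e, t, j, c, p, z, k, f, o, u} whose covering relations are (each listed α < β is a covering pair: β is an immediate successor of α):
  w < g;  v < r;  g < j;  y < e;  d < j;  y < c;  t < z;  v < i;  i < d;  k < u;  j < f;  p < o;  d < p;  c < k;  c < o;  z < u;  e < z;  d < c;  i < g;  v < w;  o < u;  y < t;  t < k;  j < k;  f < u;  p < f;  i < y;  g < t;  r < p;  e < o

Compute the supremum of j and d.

j

Common upper bounds of {j, d}: f, j, k, u.
The least among these is j.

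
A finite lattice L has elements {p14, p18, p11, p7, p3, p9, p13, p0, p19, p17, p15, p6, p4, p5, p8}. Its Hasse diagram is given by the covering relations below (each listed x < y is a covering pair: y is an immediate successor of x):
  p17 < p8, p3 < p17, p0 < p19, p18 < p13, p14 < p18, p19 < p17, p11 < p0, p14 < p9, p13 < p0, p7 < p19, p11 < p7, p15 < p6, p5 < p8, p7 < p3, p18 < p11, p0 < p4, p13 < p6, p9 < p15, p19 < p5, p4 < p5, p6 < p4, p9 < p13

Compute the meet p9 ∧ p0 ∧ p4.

Common lower bounds of {p9, p0, p4}: p14, p9.
The greatest among these is p9.

p9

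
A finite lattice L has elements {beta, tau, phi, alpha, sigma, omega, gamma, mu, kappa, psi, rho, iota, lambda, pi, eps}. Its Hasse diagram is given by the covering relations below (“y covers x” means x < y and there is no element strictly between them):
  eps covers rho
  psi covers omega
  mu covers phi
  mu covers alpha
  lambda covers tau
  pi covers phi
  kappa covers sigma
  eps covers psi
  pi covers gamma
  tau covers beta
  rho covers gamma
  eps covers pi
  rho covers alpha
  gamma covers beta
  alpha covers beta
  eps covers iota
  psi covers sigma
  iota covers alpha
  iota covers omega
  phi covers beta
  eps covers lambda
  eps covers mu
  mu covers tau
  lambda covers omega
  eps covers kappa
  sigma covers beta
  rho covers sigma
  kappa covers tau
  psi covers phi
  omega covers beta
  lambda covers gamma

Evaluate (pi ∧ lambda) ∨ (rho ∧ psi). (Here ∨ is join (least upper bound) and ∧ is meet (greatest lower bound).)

pi ∧ lambda = gamma
rho ∧ psi = sigma
gamma ∨ sigma = rho

rho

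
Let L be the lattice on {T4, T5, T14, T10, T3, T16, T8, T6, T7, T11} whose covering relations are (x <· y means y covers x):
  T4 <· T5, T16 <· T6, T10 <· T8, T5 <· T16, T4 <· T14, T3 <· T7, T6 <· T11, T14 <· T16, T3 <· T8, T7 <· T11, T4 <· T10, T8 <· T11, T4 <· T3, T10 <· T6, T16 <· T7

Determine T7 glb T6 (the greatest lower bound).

Common lower bounds of {T7, T6}: T14, T16, T4, T5.
The greatest among these is T16.

T16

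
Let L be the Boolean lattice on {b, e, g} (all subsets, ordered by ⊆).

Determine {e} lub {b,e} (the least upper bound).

Under ⊆, join is union: {e} ∪ {b,e} = {b,e}.

{b,e}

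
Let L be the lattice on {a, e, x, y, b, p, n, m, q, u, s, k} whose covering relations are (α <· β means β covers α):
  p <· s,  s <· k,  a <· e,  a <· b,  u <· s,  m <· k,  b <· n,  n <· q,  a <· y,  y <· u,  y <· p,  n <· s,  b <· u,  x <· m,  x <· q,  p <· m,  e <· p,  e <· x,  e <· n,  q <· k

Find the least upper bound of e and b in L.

n

Common upper bounds of {e, b}: k, n, q, s.
The least among these is n.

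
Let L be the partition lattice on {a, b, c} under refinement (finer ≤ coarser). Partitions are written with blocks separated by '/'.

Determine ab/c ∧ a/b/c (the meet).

The meet (common refinement) of ab/c and a/b/c intersects blocks pairwise, giving a/b/c.

a/b/c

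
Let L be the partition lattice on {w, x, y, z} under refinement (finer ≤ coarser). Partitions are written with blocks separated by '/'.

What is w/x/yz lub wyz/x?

wyz/x

Common upper bounds of {w/x/yz, wyz/x}: wxyz, wyz/x.
The least among these is wyz/x.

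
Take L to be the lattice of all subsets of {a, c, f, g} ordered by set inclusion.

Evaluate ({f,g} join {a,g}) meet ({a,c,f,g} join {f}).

{f,g} ∨ {a,g} = {a,f,g}
{a,c,f,g} ∨ {f} = {a,c,f,g}
{a,f,g} ∧ {a,c,f,g} = {a,f,g}

{a,f,g}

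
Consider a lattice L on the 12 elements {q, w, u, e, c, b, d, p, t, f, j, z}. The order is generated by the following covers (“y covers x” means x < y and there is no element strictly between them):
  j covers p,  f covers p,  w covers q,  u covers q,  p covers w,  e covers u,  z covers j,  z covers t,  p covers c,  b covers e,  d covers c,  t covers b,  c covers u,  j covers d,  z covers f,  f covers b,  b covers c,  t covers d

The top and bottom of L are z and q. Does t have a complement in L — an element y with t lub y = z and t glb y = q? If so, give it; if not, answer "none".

w

Need y with t ∨ y = z and t ∧ y = q.
Checking each element gives: w.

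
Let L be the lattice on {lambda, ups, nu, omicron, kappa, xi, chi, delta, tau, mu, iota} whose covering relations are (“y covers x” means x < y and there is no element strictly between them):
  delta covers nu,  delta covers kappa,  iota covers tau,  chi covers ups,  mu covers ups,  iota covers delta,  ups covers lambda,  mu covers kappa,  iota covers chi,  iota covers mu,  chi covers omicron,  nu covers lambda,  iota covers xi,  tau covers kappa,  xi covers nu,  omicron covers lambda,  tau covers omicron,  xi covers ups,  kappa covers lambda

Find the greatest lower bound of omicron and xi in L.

lambda

Common lower bounds of {omicron, xi}: lambda.
The greatest among these is lambda.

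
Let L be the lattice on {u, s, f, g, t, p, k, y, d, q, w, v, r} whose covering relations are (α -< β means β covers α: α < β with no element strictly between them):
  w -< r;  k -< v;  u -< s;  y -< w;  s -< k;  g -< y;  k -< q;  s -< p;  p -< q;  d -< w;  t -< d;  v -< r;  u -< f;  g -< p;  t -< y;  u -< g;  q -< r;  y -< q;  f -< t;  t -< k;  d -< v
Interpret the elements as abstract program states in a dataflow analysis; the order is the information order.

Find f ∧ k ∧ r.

Common lower bounds of {f, k, r}: f, u.
The greatest among these is f.

f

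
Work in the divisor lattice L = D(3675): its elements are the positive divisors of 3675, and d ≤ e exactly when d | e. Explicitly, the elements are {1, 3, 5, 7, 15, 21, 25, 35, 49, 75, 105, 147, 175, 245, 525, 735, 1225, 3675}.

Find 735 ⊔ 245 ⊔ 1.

Common upper bounds of {735, 245, 1}: 3675, 735.
The least among these is 735.

735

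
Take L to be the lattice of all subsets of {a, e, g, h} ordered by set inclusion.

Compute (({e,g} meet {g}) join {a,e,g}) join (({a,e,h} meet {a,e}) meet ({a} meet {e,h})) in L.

{a,e,g}

{e,g} ∧ {g} = {g}
{g} ∨ {a,e,g} = {a,e,g}
{a,e,h} ∧ {a,e} = {a,e}
{a} ∧ {e,h} = ∅
{a,e} ∧ ∅ = ∅
{a,e,g} ∨ ∅ = {a,e,g}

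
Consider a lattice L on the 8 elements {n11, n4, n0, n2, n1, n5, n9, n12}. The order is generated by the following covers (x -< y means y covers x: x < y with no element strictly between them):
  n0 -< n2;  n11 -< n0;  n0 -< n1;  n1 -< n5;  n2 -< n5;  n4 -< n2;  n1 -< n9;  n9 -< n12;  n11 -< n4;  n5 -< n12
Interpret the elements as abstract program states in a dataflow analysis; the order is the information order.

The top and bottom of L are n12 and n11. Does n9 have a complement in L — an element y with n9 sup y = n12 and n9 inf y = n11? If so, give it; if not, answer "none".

Need y with n9 ∨ y = n12 and n9 ∧ y = n11.
Checking each element gives: n4.

n4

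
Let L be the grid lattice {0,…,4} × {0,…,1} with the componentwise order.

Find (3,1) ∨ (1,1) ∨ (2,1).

(3,1)

In a product of chains, the join is componentwise max, giving (3,1).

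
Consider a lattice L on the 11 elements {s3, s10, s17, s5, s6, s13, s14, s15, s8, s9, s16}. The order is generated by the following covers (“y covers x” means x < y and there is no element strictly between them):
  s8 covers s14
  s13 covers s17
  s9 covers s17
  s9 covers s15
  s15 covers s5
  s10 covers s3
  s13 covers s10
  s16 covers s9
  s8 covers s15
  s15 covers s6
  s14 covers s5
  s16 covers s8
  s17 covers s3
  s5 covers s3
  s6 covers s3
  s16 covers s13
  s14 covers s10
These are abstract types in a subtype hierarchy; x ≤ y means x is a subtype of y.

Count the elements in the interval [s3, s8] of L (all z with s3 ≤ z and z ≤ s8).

7

The interval [s3, s8] = {s10, s14, s15, s3, s5, s6, s8}, which has 7 elements.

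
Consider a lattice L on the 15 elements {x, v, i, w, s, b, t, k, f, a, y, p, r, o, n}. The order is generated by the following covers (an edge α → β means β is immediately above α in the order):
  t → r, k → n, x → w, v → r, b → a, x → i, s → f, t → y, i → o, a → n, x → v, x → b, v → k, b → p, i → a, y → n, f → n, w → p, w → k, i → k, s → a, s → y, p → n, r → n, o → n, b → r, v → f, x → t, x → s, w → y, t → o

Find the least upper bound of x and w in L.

w

Common upper bounds of {x, w}: k, n, p, w, y.
The least among these is w.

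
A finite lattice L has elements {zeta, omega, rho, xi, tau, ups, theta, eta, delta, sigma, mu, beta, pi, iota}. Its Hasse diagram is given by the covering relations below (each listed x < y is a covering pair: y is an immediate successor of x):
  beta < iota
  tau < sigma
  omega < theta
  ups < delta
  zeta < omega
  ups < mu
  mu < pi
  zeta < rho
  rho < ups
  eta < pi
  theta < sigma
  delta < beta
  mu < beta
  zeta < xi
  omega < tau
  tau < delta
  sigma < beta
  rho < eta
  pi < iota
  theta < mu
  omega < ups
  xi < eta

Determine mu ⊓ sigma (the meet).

Common lower bounds of {mu, sigma}: omega, theta, zeta.
The greatest among these is theta.

theta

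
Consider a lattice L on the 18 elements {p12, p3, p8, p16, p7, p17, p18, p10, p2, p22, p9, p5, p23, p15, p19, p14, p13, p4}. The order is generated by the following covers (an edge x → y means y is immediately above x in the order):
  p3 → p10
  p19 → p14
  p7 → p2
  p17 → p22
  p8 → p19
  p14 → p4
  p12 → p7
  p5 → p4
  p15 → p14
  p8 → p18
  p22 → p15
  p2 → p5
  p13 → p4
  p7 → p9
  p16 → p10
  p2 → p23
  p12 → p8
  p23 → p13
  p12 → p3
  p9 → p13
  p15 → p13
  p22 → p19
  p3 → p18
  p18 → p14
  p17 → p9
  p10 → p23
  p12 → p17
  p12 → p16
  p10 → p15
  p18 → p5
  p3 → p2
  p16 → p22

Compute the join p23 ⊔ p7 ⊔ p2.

Common upper bounds of {p23, p7, p2}: p13, p23, p4.
The least among these is p23.

p23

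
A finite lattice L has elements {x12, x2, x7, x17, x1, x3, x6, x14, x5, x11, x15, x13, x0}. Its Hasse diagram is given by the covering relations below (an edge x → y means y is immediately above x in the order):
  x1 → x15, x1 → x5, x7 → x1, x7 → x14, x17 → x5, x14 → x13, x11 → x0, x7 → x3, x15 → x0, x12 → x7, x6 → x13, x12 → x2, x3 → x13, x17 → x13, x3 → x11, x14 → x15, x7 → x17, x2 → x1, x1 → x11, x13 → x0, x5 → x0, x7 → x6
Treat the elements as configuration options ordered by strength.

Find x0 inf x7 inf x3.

Common lower bounds of {x0, x7, x3}: x12, x7.
The greatest among these is x7.

x7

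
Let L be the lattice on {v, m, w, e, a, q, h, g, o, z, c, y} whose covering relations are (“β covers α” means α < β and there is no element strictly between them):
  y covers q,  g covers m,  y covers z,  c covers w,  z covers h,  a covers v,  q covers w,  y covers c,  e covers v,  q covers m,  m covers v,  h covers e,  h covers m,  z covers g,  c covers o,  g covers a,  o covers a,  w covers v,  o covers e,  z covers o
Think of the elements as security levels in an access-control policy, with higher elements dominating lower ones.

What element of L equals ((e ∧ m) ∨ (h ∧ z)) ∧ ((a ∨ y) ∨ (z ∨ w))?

h

e ∧ m = v
h ∧ z = h
v ∨ h = h
a ∨ y = y
z ∨ w = y
y ∨ y = y
h ∧ y = h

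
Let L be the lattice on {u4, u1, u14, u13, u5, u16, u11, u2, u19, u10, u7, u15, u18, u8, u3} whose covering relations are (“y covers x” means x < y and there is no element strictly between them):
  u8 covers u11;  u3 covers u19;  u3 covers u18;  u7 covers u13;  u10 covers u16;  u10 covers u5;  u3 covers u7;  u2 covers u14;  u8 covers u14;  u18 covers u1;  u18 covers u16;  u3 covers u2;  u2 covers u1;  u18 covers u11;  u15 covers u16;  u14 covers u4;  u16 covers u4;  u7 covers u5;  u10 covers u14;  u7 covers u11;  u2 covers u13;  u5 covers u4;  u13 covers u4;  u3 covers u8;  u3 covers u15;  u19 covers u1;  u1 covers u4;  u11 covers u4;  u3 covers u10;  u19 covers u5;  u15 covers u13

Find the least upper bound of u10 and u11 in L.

Common upper bounds of {u10, u11}: u3.
The least among these is u3.

u3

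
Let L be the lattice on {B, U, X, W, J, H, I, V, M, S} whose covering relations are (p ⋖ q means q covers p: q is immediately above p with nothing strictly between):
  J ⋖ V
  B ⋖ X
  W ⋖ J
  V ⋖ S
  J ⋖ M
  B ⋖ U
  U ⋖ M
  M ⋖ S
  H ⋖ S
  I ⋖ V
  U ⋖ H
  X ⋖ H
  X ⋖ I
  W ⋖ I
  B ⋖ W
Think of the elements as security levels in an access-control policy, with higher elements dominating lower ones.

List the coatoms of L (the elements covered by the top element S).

The coatoms are exactly the elements covered by S: H, M, V.

H, M, V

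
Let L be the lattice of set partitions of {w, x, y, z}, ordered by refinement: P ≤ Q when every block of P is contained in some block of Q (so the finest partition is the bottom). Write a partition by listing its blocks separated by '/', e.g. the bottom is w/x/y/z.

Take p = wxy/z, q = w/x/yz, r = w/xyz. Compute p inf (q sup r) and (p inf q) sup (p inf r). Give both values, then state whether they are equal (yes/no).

w/xy/z; w/xy/z; yes

q sup r = w/xyz, so p inf (q sup r) = wxy/z inf w/xyz = w/xy/z.
p inf q = w/x/y/z and p inf r = w/xy/z, so (p inf q) sup (p inf r) = w/x/y/z sup w/xy/z = w/xy/z.
Equal: yes.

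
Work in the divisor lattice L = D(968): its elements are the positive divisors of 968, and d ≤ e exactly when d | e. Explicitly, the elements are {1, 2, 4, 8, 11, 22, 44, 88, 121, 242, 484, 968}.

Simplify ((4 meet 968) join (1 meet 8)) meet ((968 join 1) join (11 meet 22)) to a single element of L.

4 ∧ 968 = 4
1 ∧ 8 = 1
4 ∨ 1 = 4
968 ∨ 1 = 968
11 ∧ 22 = 11
968 ∨ 11 = 968
4 ∧ 968 = 4

4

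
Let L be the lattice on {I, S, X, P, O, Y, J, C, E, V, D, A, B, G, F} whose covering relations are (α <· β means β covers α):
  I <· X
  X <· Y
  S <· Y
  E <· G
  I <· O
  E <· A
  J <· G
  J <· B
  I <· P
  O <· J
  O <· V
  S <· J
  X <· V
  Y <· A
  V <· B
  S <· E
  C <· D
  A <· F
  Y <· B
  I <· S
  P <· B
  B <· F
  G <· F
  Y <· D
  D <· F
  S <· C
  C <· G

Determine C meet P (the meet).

I

Common lower bounds of {C, P}: I.
The greatest among these is I.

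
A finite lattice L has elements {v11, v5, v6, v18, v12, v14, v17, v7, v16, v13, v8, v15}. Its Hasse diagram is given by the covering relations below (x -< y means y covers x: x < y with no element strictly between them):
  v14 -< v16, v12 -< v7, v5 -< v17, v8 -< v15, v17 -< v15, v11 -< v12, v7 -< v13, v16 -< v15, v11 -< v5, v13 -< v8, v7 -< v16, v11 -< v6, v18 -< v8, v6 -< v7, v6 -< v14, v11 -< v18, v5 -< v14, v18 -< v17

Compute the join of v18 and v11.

v18

Common upper bounds of {v18, v11}: v15, v17, v18, v8.
The least among these is v18.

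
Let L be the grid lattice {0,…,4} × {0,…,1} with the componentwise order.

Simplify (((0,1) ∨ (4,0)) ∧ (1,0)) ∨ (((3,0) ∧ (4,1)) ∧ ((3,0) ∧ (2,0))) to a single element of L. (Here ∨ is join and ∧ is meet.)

(0,1) ∨ (4,0) = (4,1)
(4,1) ∧ (1,0) = (1,0)
(3,0) ∧ (4,1) = (3,0)
(3,0) ∧ (2,0) = (2,0)
(3,0) ∧ (2,0) = (2,0)
(1,0) ∨ (2,0) = (2,0)

(2,0)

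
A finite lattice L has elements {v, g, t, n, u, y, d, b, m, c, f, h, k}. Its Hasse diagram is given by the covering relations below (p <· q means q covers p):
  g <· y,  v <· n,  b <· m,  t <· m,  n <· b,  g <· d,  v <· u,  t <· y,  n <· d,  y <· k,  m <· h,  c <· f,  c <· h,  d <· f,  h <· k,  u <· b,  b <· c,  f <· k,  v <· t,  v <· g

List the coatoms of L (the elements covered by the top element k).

f, h, y

The coatoms are exactly the elements covered by k: f, h, y.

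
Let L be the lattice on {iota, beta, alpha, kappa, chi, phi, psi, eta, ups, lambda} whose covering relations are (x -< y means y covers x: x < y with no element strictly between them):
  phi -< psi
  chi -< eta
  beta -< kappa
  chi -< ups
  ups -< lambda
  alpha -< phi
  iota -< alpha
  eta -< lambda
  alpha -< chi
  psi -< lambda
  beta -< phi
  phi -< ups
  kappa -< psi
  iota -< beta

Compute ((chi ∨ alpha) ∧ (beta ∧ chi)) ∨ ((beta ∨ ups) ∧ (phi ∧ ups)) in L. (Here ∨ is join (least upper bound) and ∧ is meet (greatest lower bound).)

chi ∨ alpha = chi
beta ∧ chi = iota
chi ∧ iota = iota
beta ∨ ups = ups
phi ∧ ups = phi
ups ∧ phi = phi
iota ∨ phi = phi

phi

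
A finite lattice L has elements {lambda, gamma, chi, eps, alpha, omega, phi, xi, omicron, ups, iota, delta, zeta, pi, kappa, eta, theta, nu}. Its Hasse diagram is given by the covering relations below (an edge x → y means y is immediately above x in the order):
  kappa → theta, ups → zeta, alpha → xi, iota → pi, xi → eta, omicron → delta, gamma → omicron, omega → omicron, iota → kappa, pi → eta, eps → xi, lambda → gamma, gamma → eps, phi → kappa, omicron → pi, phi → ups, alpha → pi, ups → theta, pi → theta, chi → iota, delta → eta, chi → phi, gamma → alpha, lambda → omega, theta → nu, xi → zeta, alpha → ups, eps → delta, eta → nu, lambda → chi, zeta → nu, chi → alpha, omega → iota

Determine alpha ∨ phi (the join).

Common upper bounds of {alpha, phi}: nu, theta, ups, zeta.
The least among these is ups.

ups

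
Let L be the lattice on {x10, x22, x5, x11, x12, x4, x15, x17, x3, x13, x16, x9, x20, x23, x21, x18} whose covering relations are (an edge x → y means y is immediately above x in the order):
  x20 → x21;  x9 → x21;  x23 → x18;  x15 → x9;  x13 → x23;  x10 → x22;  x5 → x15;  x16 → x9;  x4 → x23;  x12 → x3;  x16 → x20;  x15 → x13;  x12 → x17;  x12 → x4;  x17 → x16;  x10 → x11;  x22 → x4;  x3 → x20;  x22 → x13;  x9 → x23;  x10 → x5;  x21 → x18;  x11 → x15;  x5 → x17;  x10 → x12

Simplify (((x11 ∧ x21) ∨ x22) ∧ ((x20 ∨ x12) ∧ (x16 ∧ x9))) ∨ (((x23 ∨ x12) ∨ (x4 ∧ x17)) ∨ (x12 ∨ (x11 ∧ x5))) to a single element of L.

x11 ∧ x21 = x11
x11 ∨ x22 = x13
x20 ∨ x12 = x20
x16 ∧ x9 = x16
x20 ∧ x16 = x16
x13 ∧ x16 = x5
x23 ∨ x12 = x23
x4 ∧ x17 = x12
x23 ∨ x12 = x23
x11 ∧ x5 = x10
x12 ∨ x10 = x12
x23 ∨ x12 = x23
x5 ∨ x23 = x23

x23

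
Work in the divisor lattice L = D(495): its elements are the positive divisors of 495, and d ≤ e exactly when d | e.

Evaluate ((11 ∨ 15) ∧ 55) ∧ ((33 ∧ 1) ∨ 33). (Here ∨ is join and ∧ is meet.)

11 ∨ 15 = 165
165 ∧ 55 = 55
33 ∧ 1 = 1
1 ∨ 33 = 33
55 ∧ 33 = 11

11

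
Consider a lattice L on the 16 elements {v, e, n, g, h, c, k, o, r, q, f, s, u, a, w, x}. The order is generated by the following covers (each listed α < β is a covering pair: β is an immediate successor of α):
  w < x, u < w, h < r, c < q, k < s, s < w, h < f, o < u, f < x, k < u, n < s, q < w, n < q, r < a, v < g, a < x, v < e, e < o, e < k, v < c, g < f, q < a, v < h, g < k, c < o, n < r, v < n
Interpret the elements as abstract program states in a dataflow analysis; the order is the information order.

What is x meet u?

Common lower bounds of {x, u}: c, e, g, k, o, u, v.
The greatest among these is u.

u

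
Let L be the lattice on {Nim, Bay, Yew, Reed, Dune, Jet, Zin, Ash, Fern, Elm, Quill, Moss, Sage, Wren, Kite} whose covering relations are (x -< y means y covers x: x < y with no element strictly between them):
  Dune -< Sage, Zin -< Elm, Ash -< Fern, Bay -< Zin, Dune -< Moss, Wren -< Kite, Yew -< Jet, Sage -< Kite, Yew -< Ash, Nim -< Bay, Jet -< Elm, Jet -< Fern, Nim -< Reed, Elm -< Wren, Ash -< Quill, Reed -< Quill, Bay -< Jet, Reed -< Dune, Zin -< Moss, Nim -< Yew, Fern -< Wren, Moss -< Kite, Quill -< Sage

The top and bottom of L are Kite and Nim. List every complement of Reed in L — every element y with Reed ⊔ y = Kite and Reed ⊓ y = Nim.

Need y with Reed ∨ y = Kite and Reed ∧ y = Nim.
Checking each element gives: Elm, Fern, Jet, Wren.

Elm, Fern, Jet, Wren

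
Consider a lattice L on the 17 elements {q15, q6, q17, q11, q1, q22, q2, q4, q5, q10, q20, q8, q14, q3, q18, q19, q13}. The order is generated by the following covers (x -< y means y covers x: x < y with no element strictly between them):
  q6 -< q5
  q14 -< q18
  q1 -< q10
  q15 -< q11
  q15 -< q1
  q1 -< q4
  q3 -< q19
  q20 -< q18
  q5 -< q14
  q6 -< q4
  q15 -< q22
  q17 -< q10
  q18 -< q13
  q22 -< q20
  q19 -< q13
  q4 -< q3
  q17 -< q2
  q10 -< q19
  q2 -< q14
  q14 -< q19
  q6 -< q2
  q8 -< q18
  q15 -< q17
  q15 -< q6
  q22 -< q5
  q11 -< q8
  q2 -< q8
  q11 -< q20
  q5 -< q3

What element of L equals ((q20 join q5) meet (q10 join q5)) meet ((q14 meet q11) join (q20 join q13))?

q20 ∨ q5 = q18
q10 ∨ q5 = q19
q18 ∧ q19 = q14
q14 ∧ q11 = q15
q20 ∨ q13 = q13
q15 ∨ q13 = q13
q14 ∧ q13 = q14

q14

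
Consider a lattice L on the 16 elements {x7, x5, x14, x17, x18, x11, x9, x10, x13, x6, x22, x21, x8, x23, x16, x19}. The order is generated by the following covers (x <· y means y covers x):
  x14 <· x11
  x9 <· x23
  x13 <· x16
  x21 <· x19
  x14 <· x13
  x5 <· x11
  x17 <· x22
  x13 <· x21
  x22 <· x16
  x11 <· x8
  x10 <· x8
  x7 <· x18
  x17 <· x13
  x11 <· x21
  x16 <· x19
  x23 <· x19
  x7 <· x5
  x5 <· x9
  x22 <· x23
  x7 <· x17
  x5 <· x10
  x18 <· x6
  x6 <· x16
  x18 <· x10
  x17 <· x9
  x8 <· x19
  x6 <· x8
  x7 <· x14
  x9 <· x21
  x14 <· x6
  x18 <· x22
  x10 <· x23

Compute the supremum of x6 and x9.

x19

Common upper bounds of {x6, x9}: x19.
The least among these is x19.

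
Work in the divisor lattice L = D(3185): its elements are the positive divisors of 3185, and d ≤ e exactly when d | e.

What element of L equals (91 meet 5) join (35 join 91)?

455

91 ∧ 5 = 1
35 ∨ 91 = 455
1 ∨ 455 = 455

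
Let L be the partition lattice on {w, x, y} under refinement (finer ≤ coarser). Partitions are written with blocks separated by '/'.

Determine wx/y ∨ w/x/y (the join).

wx/y

The join of wx/y and w/x/y merges any blocks that overlap across the partitions, giving wx/y.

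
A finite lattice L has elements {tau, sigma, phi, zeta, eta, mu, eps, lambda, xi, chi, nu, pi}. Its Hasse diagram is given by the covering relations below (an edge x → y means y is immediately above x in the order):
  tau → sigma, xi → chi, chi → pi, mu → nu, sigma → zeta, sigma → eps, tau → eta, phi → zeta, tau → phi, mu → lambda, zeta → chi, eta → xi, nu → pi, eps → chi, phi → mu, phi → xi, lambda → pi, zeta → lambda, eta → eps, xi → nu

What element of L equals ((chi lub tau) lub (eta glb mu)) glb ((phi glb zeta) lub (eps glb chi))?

chi

chi ∨ tau = chi
eta ∧ mu = tau
chi ∨ tau = chi
phi ∧ zeta = phi
eps ∧ chi = eps
phi ∨ eps = chi
chi ∧ chi = chi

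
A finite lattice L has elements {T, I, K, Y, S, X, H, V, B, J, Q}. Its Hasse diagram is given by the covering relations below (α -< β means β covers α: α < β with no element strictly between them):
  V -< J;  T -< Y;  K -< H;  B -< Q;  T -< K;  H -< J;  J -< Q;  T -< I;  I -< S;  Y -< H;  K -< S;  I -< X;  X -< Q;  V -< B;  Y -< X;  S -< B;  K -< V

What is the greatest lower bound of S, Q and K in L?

K

Common lower bounds of {S, Q, K}: K, T.
The greatest among these is K.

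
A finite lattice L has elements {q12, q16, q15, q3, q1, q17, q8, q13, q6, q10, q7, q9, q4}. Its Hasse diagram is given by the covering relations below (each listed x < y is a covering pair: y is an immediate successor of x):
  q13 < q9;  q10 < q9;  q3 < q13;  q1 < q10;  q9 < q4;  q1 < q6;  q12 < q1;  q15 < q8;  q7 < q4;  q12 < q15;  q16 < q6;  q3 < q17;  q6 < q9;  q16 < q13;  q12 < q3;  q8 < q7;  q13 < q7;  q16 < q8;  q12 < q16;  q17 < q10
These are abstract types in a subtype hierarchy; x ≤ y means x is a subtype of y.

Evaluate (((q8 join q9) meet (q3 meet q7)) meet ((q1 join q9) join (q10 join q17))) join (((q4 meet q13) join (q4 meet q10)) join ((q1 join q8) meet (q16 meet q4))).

q8 ∨ q9 = q4
q3 ∧ q7 = q3
q4 ∧ q3 = q3
q1 ∨ q9 = q9
q10 ∨ q17 = q10
q9 ∨ q10 = q9
q3 ∧ q9 = q3
q4 ∧ q13 = q13
q4 ∧ q10 = q10
q13 ∨ q10 = q9
q1 ∨ q8 = q4
q16 ∧ q4 = q16
q4 ∧ q16 = q16
q9 ∨ q16 = q9
q3 ∨ q9 = q9

q9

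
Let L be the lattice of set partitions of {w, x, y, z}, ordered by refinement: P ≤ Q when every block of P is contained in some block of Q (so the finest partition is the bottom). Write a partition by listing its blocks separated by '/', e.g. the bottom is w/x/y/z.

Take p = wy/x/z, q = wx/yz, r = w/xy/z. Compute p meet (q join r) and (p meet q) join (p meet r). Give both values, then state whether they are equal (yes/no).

wy/x/z; w/x/y/z; no

q join r = wxyz, so p meet (q join r) = wy/x/z meet wxyz = wy/x/z.
p meet q = w/x/y/z and p meet r = w/x/y/z, so (p meet q) join (p meet r) = w/x/y/z join w/x/y/z = w/x/y/z.
Equal: no.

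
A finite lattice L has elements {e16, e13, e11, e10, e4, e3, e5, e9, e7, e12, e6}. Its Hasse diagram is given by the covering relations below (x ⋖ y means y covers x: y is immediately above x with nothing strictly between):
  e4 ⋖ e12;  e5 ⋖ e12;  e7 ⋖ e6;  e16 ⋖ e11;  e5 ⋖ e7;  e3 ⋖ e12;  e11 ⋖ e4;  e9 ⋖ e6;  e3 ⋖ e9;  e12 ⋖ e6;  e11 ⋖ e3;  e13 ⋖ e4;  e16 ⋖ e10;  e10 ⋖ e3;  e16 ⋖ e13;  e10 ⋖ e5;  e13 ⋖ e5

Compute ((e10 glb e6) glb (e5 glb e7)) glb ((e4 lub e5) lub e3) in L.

e10 ∧ e6 = e10
e5 ∧ e7 = e5
e10 ∧ e5 = e10
e4 ∨ e5 = e12
e12 ∨ e3 = e12
e10 ∧ e12 = e10

e10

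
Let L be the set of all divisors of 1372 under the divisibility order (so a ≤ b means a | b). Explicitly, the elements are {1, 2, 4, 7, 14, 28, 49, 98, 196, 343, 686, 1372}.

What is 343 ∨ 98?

686

Common upper bounds of {343, 98}: 1372, 686.
The least among these is 686.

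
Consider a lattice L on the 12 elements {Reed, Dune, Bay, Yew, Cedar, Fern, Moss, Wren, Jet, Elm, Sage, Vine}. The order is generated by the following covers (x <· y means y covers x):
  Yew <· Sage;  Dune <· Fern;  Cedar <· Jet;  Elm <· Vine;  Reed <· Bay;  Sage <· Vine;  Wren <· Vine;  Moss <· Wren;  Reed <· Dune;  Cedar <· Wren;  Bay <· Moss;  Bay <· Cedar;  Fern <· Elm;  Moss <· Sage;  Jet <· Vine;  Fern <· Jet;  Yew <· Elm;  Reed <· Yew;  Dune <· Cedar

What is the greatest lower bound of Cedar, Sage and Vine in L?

Common lower bounds of {Cedar, Sage, Vine}: Bay, Reed.
The greatest among these is Bay.

Bay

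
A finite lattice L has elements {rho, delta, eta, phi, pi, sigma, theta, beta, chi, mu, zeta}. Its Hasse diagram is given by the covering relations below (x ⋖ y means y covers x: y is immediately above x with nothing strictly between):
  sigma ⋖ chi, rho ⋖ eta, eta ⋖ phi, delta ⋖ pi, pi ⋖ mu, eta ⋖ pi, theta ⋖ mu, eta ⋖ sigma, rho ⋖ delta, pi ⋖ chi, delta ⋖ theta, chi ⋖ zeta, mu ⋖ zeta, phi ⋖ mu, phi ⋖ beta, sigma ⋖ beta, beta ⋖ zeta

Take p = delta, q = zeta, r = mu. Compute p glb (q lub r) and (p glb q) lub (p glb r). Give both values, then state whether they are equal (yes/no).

delta; delta; yes

q lub r = zeta, so p glb (q lub r) = delta glb zeta = delta.
p glb q = delta and p glb r = delta, so (p glb q) lub (p glb r) = delta lub delta = delta.
Equal: yes.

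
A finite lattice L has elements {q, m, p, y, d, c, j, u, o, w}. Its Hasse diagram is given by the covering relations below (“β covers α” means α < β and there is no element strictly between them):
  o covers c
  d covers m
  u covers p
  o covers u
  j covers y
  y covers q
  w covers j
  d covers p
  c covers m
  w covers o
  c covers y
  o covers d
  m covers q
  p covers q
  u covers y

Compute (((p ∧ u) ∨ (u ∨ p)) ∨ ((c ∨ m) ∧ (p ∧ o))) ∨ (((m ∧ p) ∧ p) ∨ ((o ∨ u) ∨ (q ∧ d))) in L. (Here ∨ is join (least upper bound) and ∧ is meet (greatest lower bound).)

p ∧ u = p
u ∨ p = u
p ∨ u = u
c ∨ m = c
p ∧ o = p
c ∧ p = q
u ∨ q = u
m ∧ p = q
q ∧ p = q
o ∨ u = o
q ∧ d = q
o ∨ q = o
q ∨ o = o
u ∨ o = o

o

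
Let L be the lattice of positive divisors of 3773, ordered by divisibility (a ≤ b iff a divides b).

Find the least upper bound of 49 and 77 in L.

Common upper bounds of {49, 77}: 3773, 539.
The least among these is 539.

539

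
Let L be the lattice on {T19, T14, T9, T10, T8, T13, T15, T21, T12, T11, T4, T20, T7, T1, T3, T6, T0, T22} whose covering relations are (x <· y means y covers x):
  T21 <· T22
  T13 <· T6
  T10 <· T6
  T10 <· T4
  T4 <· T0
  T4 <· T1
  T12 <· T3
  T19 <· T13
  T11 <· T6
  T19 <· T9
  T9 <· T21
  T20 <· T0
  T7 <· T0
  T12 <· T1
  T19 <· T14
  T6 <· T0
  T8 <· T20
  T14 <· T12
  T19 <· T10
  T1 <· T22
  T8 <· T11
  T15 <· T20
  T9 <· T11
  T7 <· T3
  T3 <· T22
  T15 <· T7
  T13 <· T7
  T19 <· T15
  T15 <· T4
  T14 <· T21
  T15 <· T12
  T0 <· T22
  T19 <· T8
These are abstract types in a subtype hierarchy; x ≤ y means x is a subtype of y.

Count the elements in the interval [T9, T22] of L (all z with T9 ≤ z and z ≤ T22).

6

The interval [T9, T22] = {T0, T11, T21, T22, T6, T9}, which has 6 elements.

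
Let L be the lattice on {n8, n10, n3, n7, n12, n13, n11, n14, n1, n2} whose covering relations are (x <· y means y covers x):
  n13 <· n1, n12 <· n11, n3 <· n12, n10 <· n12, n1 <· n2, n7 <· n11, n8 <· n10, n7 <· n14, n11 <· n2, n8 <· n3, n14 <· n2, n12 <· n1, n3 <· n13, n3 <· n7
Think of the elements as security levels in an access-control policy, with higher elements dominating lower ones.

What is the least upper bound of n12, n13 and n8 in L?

n1

Common upper bounds of {n12, n13, n8}: n1, n2.
The least among these is n1.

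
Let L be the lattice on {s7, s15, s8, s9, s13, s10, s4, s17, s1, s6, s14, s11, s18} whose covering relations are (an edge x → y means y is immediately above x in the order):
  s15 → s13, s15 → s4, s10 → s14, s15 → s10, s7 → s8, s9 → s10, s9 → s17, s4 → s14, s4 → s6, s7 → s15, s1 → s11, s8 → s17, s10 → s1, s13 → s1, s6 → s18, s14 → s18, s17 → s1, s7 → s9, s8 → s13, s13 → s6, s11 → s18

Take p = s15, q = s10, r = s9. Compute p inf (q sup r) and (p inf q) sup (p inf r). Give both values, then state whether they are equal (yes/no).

q sup r = s10, so p inf (q sup r) = s15 inf s10 = s15.
p inf q = s15 and p inf r = s7, so (p inf q) sup (p inf r) = s15 sup s7 = s15.
Equal: yes.

s15; s15; yes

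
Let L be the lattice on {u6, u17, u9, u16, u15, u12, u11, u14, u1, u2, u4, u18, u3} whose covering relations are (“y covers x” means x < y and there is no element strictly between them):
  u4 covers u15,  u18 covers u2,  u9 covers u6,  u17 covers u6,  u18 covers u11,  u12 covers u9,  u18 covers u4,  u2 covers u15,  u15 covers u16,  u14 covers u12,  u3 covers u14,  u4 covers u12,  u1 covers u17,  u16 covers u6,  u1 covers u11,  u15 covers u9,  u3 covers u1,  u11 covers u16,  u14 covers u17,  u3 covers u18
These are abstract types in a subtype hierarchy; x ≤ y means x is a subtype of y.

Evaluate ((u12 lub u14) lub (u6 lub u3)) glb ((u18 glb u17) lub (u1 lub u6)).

u1

u12 ∨ u14 = u14
u6 ∨ u3 = u3
u14 ∨ u3 = u3
u18 ∧ u17 = u6
u1 ∨ u6 = u1
u6 ∨ u1 = u1
u3 ∧ u1 = u1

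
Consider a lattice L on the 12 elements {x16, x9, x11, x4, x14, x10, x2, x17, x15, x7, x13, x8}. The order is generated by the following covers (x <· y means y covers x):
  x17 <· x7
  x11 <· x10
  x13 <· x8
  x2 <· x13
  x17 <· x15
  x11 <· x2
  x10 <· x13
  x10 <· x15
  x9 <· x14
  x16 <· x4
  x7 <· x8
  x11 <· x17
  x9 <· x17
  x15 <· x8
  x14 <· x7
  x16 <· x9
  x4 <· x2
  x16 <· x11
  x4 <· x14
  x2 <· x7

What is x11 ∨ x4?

Common upper bounds of {x11, x4}: x13, x2, x7, x8.
The least among these is x2.

x2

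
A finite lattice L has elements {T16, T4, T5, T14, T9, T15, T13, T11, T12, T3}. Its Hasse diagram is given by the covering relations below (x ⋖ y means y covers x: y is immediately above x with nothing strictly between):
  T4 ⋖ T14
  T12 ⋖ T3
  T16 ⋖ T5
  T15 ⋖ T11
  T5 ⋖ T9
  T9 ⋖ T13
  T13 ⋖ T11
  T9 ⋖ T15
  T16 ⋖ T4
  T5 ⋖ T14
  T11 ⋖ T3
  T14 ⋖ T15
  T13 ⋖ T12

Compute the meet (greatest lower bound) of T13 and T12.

Common lower bounds of {T13, T12}: T13, T16, T5, T9.
The greatest among these is T13.

T13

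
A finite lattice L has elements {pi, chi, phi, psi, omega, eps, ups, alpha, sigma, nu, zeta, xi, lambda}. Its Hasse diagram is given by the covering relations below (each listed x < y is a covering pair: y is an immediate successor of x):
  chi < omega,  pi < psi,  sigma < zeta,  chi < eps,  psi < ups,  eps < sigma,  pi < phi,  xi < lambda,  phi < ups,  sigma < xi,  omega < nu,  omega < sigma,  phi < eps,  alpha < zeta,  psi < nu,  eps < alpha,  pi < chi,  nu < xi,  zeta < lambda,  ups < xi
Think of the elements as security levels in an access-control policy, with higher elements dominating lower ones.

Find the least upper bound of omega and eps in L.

Common upper bounds of {omega, eps}: lambda, sigma, xi, zeta.
The least among these is sigma.

sigma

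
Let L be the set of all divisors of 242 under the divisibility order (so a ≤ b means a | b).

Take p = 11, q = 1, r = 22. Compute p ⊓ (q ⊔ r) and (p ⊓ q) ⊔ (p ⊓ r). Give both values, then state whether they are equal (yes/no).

11; 11; yes

q ⊔ r = 22, so p ⊓ (q ⊔ r) = 11 ⊓ 22 = 11.
p ⊓ q = 1 and p ⊓ r = 11, so (p ⊓ q) ⊔ (p ⊓ r) = 1 ⊔ 11 = 11.
Equal: yes.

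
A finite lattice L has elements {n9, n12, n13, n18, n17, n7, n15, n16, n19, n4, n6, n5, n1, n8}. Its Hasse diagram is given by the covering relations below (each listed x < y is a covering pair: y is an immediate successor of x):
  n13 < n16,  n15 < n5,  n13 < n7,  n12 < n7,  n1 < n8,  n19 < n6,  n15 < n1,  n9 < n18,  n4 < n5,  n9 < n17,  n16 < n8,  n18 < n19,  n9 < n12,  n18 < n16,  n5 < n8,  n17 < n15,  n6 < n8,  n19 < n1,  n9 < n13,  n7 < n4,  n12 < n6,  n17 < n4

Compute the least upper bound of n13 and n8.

Common upper bounds of {n13, n8}: n8.
The least among these is n8.

n8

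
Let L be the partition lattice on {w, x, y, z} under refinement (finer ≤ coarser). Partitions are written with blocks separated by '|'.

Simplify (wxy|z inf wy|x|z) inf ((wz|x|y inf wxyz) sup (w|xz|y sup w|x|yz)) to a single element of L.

wxy|z ∧ wy|x|z = wy|x|z
wz|x|y ∧ wxyz = wz|x|y
w|xz|y ∨ w|x|yz = w|xyz
wz|x|y ∨ w|xyz = wxyz
wy|x|z ∧ wxyz = wy|x|z

wy|x|z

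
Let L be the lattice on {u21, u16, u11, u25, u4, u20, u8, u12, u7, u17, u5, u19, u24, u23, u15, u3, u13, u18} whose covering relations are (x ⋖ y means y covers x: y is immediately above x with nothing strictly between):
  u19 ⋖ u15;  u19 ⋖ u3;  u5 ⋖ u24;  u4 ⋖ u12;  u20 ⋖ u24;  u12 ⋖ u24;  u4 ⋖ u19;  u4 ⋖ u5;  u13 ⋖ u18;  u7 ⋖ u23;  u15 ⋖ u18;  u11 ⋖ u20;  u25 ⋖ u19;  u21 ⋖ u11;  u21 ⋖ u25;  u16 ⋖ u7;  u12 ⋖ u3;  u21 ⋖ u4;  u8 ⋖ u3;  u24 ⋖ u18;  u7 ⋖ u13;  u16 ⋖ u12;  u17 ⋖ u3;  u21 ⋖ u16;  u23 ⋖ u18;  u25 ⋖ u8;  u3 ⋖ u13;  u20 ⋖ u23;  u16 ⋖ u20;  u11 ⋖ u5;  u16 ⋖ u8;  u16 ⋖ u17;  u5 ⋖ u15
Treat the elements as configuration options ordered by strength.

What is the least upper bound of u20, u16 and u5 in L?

u24

Common upper bounds of {u20, u16, u5}: u18, u24.
The least among these is u24.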